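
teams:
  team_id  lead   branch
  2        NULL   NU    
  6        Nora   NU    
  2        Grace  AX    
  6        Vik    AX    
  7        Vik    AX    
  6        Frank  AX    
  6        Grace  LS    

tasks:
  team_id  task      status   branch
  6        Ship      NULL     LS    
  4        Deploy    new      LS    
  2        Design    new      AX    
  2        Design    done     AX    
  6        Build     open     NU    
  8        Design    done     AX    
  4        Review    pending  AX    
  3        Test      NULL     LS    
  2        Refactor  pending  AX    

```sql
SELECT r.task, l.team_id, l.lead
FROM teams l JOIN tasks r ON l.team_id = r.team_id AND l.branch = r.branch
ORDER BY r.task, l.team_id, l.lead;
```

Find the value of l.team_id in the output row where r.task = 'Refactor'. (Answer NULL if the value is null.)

INNER JOIN keeps only pairs where the ON condition holds.
Matching on l.team_id = r.team_id AND l.branch = r.branch.
- l[0] team_id=2, branch=NU → no match; dropped.
- l[1] team_id=6, branch=NU → 1 match(es) in r → 1 row(s).
- l[2] team_id=2, branch=AX → 3 match(es) in r → 3 row(s).
- l[3] team_id=6, branch=AX → no match; dropped.
- l[4] team_id=7, branch=AX → no match; dropped.
- l[5] team_id=6, branch=AX → no match; dropped.
- l[6] team_id=6, branch=LS → 1 match(es) in r → 1 row(s).

2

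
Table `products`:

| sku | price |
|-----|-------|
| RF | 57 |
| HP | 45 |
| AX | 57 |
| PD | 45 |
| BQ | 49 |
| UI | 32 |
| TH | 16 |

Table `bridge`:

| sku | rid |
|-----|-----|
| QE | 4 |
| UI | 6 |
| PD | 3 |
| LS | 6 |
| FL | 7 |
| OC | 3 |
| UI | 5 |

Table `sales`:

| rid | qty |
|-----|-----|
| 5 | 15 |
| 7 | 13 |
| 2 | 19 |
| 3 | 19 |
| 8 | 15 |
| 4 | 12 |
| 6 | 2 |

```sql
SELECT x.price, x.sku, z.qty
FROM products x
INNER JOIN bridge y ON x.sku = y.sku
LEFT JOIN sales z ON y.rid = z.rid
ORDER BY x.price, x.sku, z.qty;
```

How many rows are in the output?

3

Evaluate left to right. First `products x INNER JOIN bridge y` on sku: 3 row(s).
Then LEFT JOIN `sales z` on rid: each of those 3 rows is kept; rows whose y.rid has no match in z get NULL for z's columns.
Result: 3 row(s).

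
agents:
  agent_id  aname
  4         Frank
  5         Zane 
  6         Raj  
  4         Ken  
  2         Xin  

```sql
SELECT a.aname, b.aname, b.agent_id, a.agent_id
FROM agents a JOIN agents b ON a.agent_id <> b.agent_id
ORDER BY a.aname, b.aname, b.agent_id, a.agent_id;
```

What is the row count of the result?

18

INNER JOIN keeps only pairs where the ON condition holds.
Matching on a.agent_id <> b.agent_id.
- a row (agent_id=4): matches 3 b row(s) → 3 output row(s).
- a row (agent_id=5): matches 4 b row(s) → 4 output row(s).
- a row (agent_id=6): matches 4 b row(s) → 4 output row(s).
- a row (agent_id=4): matches 3 b row(s) → 3 output row(s).
- a row (agent_id=2): matches 4 b row(s) → 4 output row(s).
Total: 18 rows.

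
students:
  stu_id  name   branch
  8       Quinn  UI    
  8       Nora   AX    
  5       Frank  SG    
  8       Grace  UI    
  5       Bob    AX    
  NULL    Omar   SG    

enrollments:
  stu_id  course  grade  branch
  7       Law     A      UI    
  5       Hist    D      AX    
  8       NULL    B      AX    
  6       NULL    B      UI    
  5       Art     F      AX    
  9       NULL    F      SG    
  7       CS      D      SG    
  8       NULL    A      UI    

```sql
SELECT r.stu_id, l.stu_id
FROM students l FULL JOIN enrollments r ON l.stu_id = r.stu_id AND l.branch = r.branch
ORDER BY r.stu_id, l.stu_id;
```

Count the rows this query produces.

FULL OUTER JOIN keeps every row from both sides; unmatched rows get NULL for the other side's columns.
Matching on l.stu_id = r.stu_id AND l.branch = r.branch. A NULL in a compared column never satisfies the condition.
- l row (stu_id=8, branch=UI): matches 1 r row(s) → 1 output row(s).
- l row (stu_id=8, branch=AX): matches 1 r row(s) → 1 output row(s).
- l row (stu_id=5, branch=SG): no match → kept, r columns NULL.
- l row (stu_id=8, branch=UI): matches 1 r row(s) → 1 output row(s).
- l row (stu_id=5, branch=AX): matches 2 r row(s) → 2 output row(s).
- l row (stu_id=NULL, branch=SG): no match → kept, r columns NULL.
- plus 4 unmatched r row(s), each kept with NULL l columns.
Total: 5 matched + 6 padded = 11 rows.

11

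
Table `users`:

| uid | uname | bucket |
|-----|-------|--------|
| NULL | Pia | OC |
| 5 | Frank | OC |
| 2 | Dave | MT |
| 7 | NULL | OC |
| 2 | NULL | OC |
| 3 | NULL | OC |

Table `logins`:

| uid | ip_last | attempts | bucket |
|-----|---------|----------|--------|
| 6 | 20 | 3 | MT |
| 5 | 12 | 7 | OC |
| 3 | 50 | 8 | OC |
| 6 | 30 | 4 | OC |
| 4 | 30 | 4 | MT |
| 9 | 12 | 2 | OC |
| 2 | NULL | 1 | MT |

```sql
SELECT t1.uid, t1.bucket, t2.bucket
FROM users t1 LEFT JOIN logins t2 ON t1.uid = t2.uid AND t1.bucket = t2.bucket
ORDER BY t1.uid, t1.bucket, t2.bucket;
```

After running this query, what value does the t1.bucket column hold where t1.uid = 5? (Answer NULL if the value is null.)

LEFT JOIN keeps every row from `users`; unmatched rows get NULL for `logins`'s columns.
Matching on t1.uid = t2.uid AND t1.bucket = t2.bucket. A NULL in a compared column never satisfies the condition.
- uid=NULL, bucket=OC: no t2 row matches, row kept with t2 columns NULL.
- uid=5, bucket=OC: 1 matching t2 row(s), so 1 row(s) emitted.
- uid=2, bucket=MT: 1 matching t2 row(s), so 1 row(s) emitted.
- uid=7, bucket=OC: no t2 row matches, row kept with t2 columns NULL.
- uid=2, bucket=OC: no t2 row matches, row kept with t2 columns NULL.
- uid=3, bucket=OC: 1 matching t2 row(s), so 1 row(s) emitted.

OC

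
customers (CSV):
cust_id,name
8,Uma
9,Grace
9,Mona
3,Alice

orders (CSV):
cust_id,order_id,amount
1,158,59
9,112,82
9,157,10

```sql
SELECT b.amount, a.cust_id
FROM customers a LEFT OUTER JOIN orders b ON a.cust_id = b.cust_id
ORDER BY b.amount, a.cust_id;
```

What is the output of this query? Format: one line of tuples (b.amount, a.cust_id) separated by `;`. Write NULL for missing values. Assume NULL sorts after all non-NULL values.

LEFT JOIN keeps every row from `customers`; unmatched rows get NULL for `orders`'s columns.
Matching on a.cust_id = b.cust_id.
- cust_id=8: no b row matches, row kept with b columns NULL.
- cust_id=9: 2 matching b row(s), so 2 row(s) emitted.
- cust_id=9: 2 matching b row(s), so 2 row(s) emitted.
- cust_id=3: no b row matches, row kept with b columns NULL.
After projecting and ordering:
b.amount | a.cust_id
10 | 9
10 | 9
82 | 9
82 | 9
NULL | 3
NULL | 8

(10, 9); (10, 9); (82, 9); (82, 9); (NULL, 3); (NULL, 8)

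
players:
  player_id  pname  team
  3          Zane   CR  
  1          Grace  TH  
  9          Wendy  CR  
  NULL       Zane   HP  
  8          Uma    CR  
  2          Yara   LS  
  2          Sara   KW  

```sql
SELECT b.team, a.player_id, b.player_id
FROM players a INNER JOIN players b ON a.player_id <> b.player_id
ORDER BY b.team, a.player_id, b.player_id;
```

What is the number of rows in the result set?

28

INNER JOIN keeps only pairs where the ON condition holds.
Matching on a.player_id <> b.player_id. A NULL in a compared column never satisfies the condition.
- a (player_id=3) pairs with 5 row(s) of b.
- a (player_id=1) pairs with 5 row(s) of b.
- a (player_id=9) pairs with 5 row(s) of b.
- a (player_id=NULL) has no partner → excluded.
- a (player_id=8) pairs with 5 row(s) of b.
- a (player_id=2) pairs with 4 row(s) of b.
- a (player_id=2) pairs with 4 row(s) of b.
Total: 28 rows.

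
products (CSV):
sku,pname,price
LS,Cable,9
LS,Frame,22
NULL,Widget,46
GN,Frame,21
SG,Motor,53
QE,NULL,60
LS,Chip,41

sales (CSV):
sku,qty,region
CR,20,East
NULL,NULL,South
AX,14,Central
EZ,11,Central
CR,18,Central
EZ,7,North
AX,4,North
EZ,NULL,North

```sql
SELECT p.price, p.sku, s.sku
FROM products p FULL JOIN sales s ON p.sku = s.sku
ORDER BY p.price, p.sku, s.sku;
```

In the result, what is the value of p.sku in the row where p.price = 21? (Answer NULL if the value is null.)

GN

FULL OUTER JOIN keeps every row from both sides; unmatched rows get NULL for the other side's columns.
Matching on p.sku = s.sku. A NULL in a compared column never satisfies the condition.
- p[0] sku=LS → no match; kept with NULLs on the s side.
- p[1] sku=LS → no match; kept with NULLs on the s side.
- p[2] sku=NULL → no match; kept with NULLs on the s side.
- p[3] sku=GN → no match; kept with NULLs on the s side.
- p[4] sku=SG → no match; kept with NULLs on the s side.
- p[5] sku=QE → no match; kept with NULLs on the s side.
- p[6] sku=LS → no match; kept with NULLs on the s side.
- 8 row(s) from s found no p partner → padded with NULL.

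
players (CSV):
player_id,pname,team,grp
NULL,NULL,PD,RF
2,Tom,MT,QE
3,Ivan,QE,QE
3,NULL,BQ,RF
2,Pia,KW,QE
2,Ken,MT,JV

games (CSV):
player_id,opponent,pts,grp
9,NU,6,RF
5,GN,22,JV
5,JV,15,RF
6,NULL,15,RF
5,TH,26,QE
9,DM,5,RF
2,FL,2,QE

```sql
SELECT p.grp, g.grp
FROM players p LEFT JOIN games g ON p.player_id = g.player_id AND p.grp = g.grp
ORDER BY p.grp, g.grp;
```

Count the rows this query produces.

LEFT JOIN keeps every row from `players`; unmatched rows get NULL for `games`'s columns.
Matching on p.player_id = g.player_id AND p.grp = g.grp. A NULL in a compared column never satisfies the condition.
- p[0] player_id=NULL, grp=RF → no match; kept with NULLs on the g side.
- p[1] player_id=2, grp=QE → 1 match(es) in g → 1 row(s).
- p[2] player_id=3, grp=QE → no match; kept with NULLs on the g side.
- p[3] player_id=3, grp=RF → no match; kept with NULLs on the g side.
- p[4] player_id=2, grp=QE → 1 match(es) in g → 1 row(s).
- p[5] player_id=2, grp=JV → no match; kept with NULLs on the g side.
Total: 2 matched + 4 padded = 6 rows.

6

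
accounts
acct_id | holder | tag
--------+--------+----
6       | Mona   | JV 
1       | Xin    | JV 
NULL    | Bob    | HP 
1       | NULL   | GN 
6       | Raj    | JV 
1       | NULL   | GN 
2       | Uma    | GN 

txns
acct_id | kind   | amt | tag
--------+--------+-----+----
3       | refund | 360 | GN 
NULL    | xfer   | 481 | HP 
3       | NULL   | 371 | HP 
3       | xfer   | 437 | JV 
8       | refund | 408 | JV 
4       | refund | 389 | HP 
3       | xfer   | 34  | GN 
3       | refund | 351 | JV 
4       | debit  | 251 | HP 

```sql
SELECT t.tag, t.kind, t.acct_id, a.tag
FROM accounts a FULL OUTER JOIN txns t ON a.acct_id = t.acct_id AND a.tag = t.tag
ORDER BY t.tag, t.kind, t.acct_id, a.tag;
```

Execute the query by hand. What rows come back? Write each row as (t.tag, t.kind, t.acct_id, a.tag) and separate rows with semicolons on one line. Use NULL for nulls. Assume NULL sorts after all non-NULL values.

(GN, refund, 3, NULL); (GN, xfer, 3, NULL); (HP, debit, 4, NULL); (HP, refund, 4, NULL); (HP, xfer, NULL, NULL); (HP, NULL, 3, NULL); (JV, refund, 3, NULL); (JV, refund, 8, NULL); (JV, xfer, 3, NULL); (NULL, NULL, NULL, GN); (NULL, NULL, NULL, GN); (NULL, NULL, NULL, GN); (NULL, NULL, NULL, HP); (NULL, NULL, NULL, JV); (NULL, NULL, NULL, JV); (NULL, NULL, NULL, JV)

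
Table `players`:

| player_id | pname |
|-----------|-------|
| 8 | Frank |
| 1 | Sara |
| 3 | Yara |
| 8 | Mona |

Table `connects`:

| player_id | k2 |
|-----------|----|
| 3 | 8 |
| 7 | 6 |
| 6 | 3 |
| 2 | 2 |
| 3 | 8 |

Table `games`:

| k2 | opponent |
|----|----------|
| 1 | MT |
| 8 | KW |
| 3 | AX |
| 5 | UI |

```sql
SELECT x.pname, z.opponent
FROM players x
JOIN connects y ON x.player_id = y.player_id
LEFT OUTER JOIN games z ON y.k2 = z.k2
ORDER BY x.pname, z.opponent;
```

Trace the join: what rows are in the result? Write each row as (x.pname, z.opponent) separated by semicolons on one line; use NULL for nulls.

Evaluate left to right. First `players x INNER JOIN connects y` on player_id: 2 row(s).
Then LEFT JOIN `games z` on k2: each of those 2 rows is kept; rows whose y.k2 has no match in z get NULL for z's columns.

(Yara, KW); (Yara, KW)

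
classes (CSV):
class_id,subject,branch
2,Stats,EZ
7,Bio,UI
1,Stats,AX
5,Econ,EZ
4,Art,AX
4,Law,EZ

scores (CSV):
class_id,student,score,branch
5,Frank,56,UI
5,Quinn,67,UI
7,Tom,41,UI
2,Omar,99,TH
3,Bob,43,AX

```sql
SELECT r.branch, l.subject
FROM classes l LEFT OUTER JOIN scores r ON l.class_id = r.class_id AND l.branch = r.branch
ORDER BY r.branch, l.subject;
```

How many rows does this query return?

LEFT JOIN keeps every row from `classes`; unmatched rows get NULL for `scores`'s columns.
Matching on l.class_id = r.class_id AND l.branch = r.branch.
- l[0] class_id=2, branch=EZ → no match; kept with NULLs on the r side.
- l[1] class_id=7, branch=UI → 1 match(es) in r → 1 row(s).
- l[2] class_id=1, branch=AX → no match; kept with NULLs on the r side.
- l[3] class_id=5, branch=EZ → no match; kept with NULLs on the r side.
- l[4] class_id=4, branch=AX → no match; kept with NULLs on the r side.
- l[5] class_id=4, branch=EZ → no match; kept with NULLs on the r side.
Total: 1 matched + 5 padded = 6 rows.

6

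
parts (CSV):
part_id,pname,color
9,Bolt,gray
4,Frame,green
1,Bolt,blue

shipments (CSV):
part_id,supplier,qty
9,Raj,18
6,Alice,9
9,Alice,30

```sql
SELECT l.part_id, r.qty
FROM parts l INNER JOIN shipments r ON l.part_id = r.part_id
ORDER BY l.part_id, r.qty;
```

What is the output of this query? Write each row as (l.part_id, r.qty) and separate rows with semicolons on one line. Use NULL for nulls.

INNER JOIN keeps only pairs where the ON condition holds.
Matching on l.part_id = r.part_id.
- l row (part_id=9): matches 2 r row(s) → 2 output row(s).
- l row (part_id=4): no match → dropped.
- l row (part_id=1): no match → dropped.
After projecting and ordering:
l.part_id | r.qty
9 | 18
9 | 30

(9, 18); (9, 30)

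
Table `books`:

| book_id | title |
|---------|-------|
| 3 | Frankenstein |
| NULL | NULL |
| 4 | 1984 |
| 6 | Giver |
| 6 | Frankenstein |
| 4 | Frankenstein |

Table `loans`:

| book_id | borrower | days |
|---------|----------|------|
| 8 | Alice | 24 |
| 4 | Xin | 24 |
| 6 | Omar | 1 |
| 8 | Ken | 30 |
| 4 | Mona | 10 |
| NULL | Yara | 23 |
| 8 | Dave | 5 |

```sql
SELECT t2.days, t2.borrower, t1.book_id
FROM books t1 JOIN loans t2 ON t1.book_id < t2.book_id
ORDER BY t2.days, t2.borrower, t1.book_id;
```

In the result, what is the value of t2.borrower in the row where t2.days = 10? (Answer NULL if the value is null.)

Mona

INNER JOIN keeps only pairs where the ON condition holds.
Matching on t1.book_id < t2.book_id. A NULL in a compared column never satisfies the condition.
Matched pairs: 20.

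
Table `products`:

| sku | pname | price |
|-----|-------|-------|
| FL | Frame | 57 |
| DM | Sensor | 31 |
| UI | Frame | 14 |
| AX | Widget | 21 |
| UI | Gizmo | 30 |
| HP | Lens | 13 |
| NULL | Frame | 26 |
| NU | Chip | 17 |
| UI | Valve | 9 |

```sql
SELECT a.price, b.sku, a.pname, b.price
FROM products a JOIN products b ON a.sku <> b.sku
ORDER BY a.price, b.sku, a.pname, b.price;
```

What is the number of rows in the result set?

50

INNER JOIN keeps only pairs where the ON condition holds.
Matching on a.sku <> b.sku. A NULL in a compared column never satisfies the condition.
- a row (sku=FL): matches 7 b row(s) → 7 output row(s).
- a row (sku=DM): matches 7 b row(s) → 7 output row(s).
- a row (sku=UI): matches 5 b row(s) → 5 output row(s).
- a row (sku=AX): matches 7 b row(s) → 7 output row(s).
- a row (sku=UI): matches 5 b row(s) → 5 output row(s).
- a row (sku=HP): matches 7 b row(s) → 7 output row(s).
- a row (sku=NULL): no match → dropped.
- a row (sku=NU): matches 7 b row(s) → 7 output row(s).
- a row (sku=UI): matches 5 b row(s) → 5 output row(s).
Total: 50 rows.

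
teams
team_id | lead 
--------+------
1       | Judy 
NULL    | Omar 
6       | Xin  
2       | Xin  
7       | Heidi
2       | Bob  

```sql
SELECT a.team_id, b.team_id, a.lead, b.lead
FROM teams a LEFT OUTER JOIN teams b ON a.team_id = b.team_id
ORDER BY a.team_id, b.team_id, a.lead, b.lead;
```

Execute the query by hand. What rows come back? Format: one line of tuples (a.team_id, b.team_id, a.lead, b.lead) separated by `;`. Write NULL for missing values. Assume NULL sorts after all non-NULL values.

LEFT JOIN keeps every row from `teams a`; unmatched rows get NULL for `teams b`'s columns.
Matching on a.team_id = b.team_id. A NULL in a compared column never satisfies the condition.
- a[0] team_id=1 → 1 match(es) in b → 1 row(s).
- a[1] team_id=NULL → no match; kept with NULLs on the b side.
- a[2] team_id=6 → 1 match(es) in b → 1 row(s).
- a[3] team_id=2 → 2 match(es) in b → 2 row(s).
- a[4] team_id=7 → 1 match(es) in b → 1 row(s).
- a[5] team_id=2 → 2 match(es) in b → 2 row(s).
After projecting and ordering:
a.team_id | b.team_id | a.lead | b.lead
1 | 1 | Judy | Judy
2 | 2 | Bob | Bob
2 | 2 | Bob | Xin
2 | 2 | Xin | Bob
2 | 2 | Xin | Xin
6 | 6 | Xin | Xin
7 | 7 | Heidi | Heidi
NULL | NULL | Omar | NULL

(1, 1, Judy, Judy); (2, 2, Bob, Bob); (2, 2, Bob, Xin); (2, 2, Xin, Bob); (2, 2, Xin, Xin); (6, 6, Xin, Xin); (7, 7, Heidi, Heidi); (NULL, NULL, Omar, NULL)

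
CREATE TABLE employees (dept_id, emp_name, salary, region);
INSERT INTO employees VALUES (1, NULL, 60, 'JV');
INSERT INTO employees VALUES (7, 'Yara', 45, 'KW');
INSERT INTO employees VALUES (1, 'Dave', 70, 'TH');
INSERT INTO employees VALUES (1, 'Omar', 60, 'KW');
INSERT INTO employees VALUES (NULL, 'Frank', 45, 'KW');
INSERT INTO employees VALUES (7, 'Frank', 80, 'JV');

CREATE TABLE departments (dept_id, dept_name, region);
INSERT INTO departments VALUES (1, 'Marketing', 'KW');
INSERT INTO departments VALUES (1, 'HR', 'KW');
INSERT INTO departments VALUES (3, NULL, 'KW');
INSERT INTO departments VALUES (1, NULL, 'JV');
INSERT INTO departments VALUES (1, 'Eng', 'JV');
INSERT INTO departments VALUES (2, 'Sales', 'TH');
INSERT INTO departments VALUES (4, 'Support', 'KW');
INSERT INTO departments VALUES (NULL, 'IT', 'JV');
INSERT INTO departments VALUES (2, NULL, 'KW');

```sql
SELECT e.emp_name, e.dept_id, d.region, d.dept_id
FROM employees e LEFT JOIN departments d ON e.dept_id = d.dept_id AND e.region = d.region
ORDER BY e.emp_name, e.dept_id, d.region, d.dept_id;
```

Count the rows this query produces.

LEFT JOIN keeps every row from `employees`; unmatched rows get NULL for `departments`'s columns.
Matching on e.dept_id = d.dept_id AND e.region = d.region. A NULL in a compared column never satisfies the condition.
- dept_id=1, region=JV: 2 matching d row(s), so 2 row(s) emitted.
- dept_id=7, region=KW: no d row matches, row kept with d columns NULL.
- dept_id=1, region=TH: no d row matches, row kept with d columns NULL.
- dept_id=1, region=KW: 2 matching d row(s), so 2 row(s) emitted.
- dept_id=NULL, region=KW: no d row matches, row kept with d columns NULL.
- dept_id=7, region=JV: no d row matches, row kept with d columns NULL.
Total: 4 matched + 4 padded = 8 rows.

8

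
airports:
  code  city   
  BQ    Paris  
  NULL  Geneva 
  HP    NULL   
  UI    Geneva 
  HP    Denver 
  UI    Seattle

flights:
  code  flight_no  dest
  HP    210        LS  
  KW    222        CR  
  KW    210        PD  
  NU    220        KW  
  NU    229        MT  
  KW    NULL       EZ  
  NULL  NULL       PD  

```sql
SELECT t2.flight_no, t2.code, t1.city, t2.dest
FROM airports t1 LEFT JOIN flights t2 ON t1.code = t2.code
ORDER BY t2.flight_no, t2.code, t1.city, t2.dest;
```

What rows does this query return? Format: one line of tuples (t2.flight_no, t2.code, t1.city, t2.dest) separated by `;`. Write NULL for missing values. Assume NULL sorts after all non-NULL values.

(210, HP, Denver, LS); (210, HP, NULL, LS); (NULL, NULL, Geneva, NULL); (NULL, NULL, Geneva, NULL); (NULL, NULL, Paris, NULL); (NULL, NULL, Seattle, NULL)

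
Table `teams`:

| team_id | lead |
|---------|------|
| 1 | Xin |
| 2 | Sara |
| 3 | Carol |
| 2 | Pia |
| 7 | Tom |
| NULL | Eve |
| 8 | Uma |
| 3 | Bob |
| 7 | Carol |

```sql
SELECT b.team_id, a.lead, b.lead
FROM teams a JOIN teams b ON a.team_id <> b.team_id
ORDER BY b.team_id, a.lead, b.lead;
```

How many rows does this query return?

INNER JOIN keeps only pairs where the ON condition holds.
Matching on a.team_id <> b.team_id. A NULL in a compared column never satisfies the condition.
- a (team_id=1) pairs with 7 row(s) of b.
- a (team_id=2) pairs with 6 row(s) of b.
- a (team_id=3) pairs with 6 row(s) of b.
- a (team_id=2) pairs with 6 row(s) of b.
- a (team_id=7) pairs with 6 row(s) of b.
- a (team_id=NULL) has no partner → excluded.
- a (team_id=8) pairs with 7 row(s) of b.
- a (team_id=3) pairs with 6 row(s) of b.
- a (team_id=7) pairs with 6 row(s) of b.
Total: 50 rows.

50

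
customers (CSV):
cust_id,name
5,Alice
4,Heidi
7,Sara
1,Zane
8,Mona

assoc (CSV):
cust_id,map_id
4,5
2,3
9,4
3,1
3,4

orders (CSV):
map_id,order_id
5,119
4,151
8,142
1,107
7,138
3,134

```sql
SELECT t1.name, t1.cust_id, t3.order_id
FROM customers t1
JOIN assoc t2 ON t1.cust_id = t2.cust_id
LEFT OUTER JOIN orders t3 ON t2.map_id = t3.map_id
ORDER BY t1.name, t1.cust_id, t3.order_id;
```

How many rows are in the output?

Evaluate left to right. First `customers t1 INNER JOIN assoc t2` on cust_id: 1 row(s).
Then LEFT JOIN `orders t3` on map_id: each of those 1 rows is kept; rows whose t2.map_id has no match in t3 get NULL for t3's columns.
Result: 1 row(s).

1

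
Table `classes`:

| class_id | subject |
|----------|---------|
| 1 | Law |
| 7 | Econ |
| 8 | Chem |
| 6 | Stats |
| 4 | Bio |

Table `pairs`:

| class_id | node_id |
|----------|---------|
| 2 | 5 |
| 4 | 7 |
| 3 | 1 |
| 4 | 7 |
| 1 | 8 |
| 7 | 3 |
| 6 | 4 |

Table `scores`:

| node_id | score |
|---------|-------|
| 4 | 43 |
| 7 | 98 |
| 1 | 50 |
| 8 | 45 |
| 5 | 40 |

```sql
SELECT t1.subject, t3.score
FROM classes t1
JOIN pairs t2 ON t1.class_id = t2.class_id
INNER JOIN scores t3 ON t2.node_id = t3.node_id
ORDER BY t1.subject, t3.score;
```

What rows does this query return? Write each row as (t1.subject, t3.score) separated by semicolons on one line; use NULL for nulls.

(Bio, 98); (Bio, 98); (Law, 45); (Stats, 43)

Joins associate left-to-right: classes INNER JOIN pairs on class_id gives 5 intermediate row(s).
Then INNER JOIN `scores t3` on node_id: keep only rows whose t2.node_id appears in t3.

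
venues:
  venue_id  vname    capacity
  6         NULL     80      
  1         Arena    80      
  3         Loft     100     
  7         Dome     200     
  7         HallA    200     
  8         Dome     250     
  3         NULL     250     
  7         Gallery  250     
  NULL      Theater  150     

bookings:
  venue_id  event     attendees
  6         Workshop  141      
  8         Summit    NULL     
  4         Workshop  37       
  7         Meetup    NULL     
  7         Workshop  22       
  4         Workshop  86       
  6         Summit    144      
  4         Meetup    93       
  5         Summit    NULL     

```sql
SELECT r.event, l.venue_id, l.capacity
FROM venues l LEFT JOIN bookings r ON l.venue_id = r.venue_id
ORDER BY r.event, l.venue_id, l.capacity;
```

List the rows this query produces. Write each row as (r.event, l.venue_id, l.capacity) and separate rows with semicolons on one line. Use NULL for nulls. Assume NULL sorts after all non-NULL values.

LEFT JOIN keeps every row from `venues`; unmatched rows get NULL for `bookings`'s columns.
Matching on l.venue_id = r.venue_id. A NULL in a compared column never satisfies the condition.
- venue_id=6: 2 matching r row(s), so 2 row(s) emitted.
- venue_id=1: no r row matches, row kept with r columns NULL.
- venue_id=3: no r row matches, row kept with r columns NULL.
- venue_id=7: 2 matching r row(s), so 2 row(s) emitted.
- venue_id=7: 2 matching r row(s), so 2 row(s) emitted.
- venue_id=8: 1 matching r row(s), so 1 row(s) emitted.
- venue_id=3: no r row matches, row kept with r columns NULL.
- venue_id=7: 2 matching r row(s), so 2 row(s) emitted.
- venue_id=NULL: no r row matches, row kept with r columns NULL.

(Meetup, 7, 200); (Meetup, 7, 200); (Meetup, 7, 250); (Summit, 6, 80); (Summit, 8, 250); (Workshop, 6, 80); (Workshop, 7, 200); (Workshop, 7, 200); (Workshop, 7, 250); (NULL, 1, 80); (NULL, 3, 100); (NULL, 3, 250); (NULL, NULL, 150)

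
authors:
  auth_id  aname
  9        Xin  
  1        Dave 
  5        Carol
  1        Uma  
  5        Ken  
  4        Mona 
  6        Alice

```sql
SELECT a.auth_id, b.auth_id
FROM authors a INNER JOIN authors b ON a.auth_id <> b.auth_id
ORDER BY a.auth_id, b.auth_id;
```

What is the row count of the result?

INNER JOIN keeps only pairs where the ON condition holds.
Matching on a.auth_id <> b.auth_id.
Matched pairs: 38.
Total: 38 rows.

38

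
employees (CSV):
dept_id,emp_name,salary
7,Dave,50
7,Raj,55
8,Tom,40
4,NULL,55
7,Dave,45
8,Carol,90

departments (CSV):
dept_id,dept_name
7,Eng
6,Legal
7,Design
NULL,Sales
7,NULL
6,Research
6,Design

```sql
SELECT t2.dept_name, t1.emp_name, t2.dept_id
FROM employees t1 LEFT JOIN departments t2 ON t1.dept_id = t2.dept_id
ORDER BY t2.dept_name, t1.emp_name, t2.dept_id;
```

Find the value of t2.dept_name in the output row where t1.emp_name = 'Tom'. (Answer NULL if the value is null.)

LEFT JOIN keeps every row from `employees`; unmatched rows get NULL for `departments`'s columns.
Matching on t1.dept_id = t2.dept_id. A NULL in a compared column never satisfies the condition.
Matched pairs: 9; unmatched t1 rows kept: 3.

NULL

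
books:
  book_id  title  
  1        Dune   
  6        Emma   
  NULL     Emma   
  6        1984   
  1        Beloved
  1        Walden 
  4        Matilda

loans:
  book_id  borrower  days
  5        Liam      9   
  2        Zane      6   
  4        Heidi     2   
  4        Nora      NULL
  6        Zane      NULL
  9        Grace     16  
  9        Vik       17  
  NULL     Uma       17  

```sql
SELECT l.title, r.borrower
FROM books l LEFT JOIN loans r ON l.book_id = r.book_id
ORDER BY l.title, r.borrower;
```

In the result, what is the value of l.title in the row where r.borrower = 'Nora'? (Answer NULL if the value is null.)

Matilda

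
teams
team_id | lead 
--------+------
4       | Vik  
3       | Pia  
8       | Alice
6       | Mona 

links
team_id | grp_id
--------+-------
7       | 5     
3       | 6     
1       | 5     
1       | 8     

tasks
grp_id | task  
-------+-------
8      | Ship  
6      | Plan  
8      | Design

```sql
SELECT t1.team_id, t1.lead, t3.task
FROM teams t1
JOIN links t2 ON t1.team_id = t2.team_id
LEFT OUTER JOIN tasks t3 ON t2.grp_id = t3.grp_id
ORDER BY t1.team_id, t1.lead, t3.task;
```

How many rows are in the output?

Evaluate left to right. First `teams t1 INNER JOIN links t2` on team_id: 1 row(s).
Then LEFT JOIN `tasks t3` on grp_id: each of those 1 rows is kept; rows whose t2.grp_id has no match in t3 get NULL for t3's columns.
Result: 1 row(s).

1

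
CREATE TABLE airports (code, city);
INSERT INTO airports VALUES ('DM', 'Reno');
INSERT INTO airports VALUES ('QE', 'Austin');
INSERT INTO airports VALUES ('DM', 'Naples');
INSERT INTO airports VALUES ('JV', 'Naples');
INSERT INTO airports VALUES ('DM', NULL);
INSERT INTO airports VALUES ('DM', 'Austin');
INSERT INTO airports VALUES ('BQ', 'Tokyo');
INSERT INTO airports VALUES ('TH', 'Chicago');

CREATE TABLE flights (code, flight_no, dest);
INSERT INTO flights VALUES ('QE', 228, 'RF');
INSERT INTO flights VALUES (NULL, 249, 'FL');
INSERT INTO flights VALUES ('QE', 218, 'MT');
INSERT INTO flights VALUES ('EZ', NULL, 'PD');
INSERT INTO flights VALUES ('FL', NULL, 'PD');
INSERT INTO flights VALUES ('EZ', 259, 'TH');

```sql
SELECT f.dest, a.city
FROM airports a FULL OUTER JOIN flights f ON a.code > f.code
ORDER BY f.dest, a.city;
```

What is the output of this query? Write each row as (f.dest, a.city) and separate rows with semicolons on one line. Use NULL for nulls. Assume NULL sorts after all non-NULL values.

(FL, NULL); (MT, Chicago); (PD, Austin); (PD, Austin); (PD, Chicago); (PD, Chicago); (PD, Naples); (PD, Naples); (RF, Chicago); (TH, Austin); (TH, Chicago); (TH, Naples); (NULL, Austin); (NULL, Naples); (NULL, Reno); (NULL, Tokyo); (NULL, NULL)

FULL OUTER JOIN keeps every row from both sides; unmatched rows get NULL for the other side's columns.
Matching on a.code > f.code. A NULL in a compared column never satisfies the condition.
Matched pairs: 11; unmatched a rows kept: 5; unmatched f rows kept: 1.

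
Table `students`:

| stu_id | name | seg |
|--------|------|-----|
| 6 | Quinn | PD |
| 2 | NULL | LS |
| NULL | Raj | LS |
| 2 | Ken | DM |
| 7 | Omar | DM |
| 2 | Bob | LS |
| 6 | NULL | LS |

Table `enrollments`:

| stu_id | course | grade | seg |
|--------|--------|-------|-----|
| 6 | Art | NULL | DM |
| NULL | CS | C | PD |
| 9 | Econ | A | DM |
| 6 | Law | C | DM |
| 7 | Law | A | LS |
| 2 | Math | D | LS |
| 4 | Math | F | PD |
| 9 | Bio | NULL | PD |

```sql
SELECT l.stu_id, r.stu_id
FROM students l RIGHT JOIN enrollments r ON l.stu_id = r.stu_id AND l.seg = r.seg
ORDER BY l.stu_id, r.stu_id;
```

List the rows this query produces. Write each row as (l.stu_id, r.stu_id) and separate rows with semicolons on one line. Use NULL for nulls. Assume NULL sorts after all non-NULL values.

RIGHT JOIN keeps every row from `enrollments`; unmatched rows get NULL for `students`'s columns.
Matching on l.stu_id = r.stu_id AND l.seg = r.seg. A NULL in a compared column never satisfies the condition.
- l (stu_id=6, seg=PD) has no partner in r.
- l (stu_id=2, seg=LS) pairs with 1 row(s) of r.
- l (stu_id=NULL, seg=LS) has no partner in r.
- l (stu_id=2, seg=DM) has no partner in r.
- l (stu_id=7, seg=DM) has no partner in r.
- l (stu_id=2, seg=LS) pairs with 1 row(s) of r.
- l (stu_id=6, seg=LS) has no partner in r.
- plus 7 unmatched r row(s), each kept with NULL l columns.
After projecting and ordering:
l.stu_id | r.stu_id
2 | 2
2 | 2
NULL | 4
NULL | 6
NULL | 6
NULL | 7
NULL | 9
NULL | 9
NULL | NULL

(2, 2); (2, 2); (NULL, 4); (NULL, 6); (NULL, 6); (NULL, 7); (NULL, 9); (NULL, 9); (NULL, NULL)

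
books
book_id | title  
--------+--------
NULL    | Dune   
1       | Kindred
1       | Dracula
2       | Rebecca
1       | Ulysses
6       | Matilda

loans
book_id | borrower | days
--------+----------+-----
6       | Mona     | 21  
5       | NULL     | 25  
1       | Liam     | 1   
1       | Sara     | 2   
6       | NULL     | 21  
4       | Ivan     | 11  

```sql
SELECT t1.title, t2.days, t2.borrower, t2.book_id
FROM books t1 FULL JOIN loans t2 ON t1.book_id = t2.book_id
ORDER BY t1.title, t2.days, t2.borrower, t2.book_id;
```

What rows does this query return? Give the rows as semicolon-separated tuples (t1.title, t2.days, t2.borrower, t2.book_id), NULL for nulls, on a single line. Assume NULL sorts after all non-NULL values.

(Dracula, 1, Liam, 1); (Dracula, 2, Sara, 1); (Dune, NULL, NULL, NULL); (Kindred, 1, Liam, 1); (Kindred, 2, Sara, 1); (Matilda, 21, Mona, 6); (Matilda, 21, NULL, 6); (Rebecca, NULL, NULL, NULL); (Ulysses, 1, Liam, 1); (Ulysses, 2, Sara, 1); (NULL, 11, Ivan, 4); (NULL, 25, NULL, 5)

FULL OUTER JOIN keeps every row from both sides; unmatched rows get NULL for the other side's columns.
Matching on t1.book_id = t2.book_id. A NULL in a compared column never satisfies the condition.
Matched pairs: 8; unmatched t1 rows kept: 2; unmatched t2 rows kept: 2.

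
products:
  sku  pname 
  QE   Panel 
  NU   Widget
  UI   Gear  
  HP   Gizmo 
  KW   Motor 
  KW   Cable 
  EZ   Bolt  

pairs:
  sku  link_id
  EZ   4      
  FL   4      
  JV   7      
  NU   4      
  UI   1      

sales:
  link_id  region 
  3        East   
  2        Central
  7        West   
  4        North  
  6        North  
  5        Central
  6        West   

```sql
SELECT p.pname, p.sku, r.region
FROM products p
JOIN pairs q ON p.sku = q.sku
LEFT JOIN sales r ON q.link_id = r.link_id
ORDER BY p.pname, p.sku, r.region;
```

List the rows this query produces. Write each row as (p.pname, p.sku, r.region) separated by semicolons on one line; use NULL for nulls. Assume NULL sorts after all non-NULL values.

(Bolt, EZ, North); (Gear, UI, NULL); (Widget, NU, North)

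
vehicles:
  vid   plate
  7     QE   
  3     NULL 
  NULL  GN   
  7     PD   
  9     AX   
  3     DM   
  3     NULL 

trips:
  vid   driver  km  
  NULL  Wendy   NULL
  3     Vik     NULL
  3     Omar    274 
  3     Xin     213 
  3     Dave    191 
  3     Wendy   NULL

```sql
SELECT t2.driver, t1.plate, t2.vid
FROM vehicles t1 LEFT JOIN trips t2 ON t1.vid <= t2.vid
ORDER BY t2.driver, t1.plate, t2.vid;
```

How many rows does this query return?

LEFT JOIN keeps every row from `vehicles`; unmatched rows get NULL for `trips`'s columns.
Matching on t1.vid <= t2.vid. A NULL in a compared column never satisfies the condition.
Matched pairs: 15; unmatched t1 rows kept: 4.
Total: 15 matched + 4 padded = 19 rows.

19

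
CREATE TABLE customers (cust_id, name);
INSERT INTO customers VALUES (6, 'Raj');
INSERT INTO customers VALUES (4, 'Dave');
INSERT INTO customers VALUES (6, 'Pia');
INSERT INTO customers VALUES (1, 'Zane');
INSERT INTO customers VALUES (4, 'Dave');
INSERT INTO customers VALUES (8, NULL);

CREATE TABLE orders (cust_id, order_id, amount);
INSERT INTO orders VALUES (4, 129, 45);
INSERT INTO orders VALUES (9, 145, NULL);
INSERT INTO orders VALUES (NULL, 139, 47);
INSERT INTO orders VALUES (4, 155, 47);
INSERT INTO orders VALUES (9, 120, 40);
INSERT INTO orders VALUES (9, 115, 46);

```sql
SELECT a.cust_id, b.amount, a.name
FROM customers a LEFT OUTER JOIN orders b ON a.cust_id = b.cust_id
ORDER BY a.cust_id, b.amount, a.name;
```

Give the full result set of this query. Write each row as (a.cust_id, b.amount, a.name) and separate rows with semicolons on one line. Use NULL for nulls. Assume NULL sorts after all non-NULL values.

(1, NULL, Zane); (4, 45, Dave); (4, 45, Dave); (4, 47, Dave); (4, 47, Dave); (6, NULL, Pia); (6, NULL, Raj); (8, NULL, NULL)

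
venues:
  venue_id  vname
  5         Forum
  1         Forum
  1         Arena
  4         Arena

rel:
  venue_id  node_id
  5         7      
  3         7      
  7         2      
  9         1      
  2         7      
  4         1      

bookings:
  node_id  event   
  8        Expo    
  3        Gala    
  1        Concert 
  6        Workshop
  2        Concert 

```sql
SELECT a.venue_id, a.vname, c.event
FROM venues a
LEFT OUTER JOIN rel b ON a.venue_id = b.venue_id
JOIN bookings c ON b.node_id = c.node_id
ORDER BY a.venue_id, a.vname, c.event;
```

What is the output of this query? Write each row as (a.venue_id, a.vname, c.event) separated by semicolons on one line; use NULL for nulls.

Step 1 — a LEFT JOIN b on venue_id → 4 row(s).
Then INNER JOIN `bookings c` on node_id: keep only rows whose b.node_id appears in c.

(4, Arena, Concert)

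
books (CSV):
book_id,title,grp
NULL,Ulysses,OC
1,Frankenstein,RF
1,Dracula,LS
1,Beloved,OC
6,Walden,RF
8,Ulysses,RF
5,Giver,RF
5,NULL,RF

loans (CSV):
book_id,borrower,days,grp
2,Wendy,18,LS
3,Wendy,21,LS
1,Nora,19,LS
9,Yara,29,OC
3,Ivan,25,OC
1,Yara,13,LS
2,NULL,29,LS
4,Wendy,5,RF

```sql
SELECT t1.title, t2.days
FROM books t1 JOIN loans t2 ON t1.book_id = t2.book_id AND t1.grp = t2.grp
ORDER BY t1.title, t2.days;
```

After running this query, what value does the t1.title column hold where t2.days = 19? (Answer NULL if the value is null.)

Dracula

INNER JOIN keeps only pairs where the ON condition holds.
Matching on t1.book_id = t2.book_id AND t1.grp = t2.grp. A NULL in a compared column never satisfies the condition.
Matched pairs: 2.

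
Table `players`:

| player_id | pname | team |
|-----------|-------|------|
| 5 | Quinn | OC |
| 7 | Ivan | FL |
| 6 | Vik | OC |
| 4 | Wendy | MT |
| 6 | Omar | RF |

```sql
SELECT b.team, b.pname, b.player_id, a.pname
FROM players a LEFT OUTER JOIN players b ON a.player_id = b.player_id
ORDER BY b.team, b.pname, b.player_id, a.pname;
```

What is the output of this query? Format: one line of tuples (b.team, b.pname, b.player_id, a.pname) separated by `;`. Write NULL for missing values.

LEFT JOIN keeps every row from `players a`; unmatched rows get NULL for `players b`'s columns.
Matching on a.player_id = b.player_id.
- a[0] player_id=5 → 1 match(es) in b → 1 row(s).
- a[1] player_id=7 → 1 match(es) in b → 1 row(s).
- a[2] player_id=6 → 2 match(es) in b → 2 row(s).
- a[3] player_id=4 → 1 match(es) in b → 1 row(s).
- a[4] player_id=6 → 2 match(es) in b → 2 row(s).
After projecting and ordering:
b.team | b.pname | b.player_id | a.pname
FL | Ivan | 7 | Ivan
MT | Wendy | 4 | Wendy
OC | Quinn | 5 | Quinn
OC | Vik | 6 | Omar
OC | Vik | 6 | Vik
RF | Omar | 6 | Omar
RF | Omar | 6 | Vik

(FL, Ivan, 7, Ivan); (MT, Wendy, 4, Wendy); (OC, Quinn, 5, Quinn); (OC, Vik, 6, Omar); (OC, Vik, 6, Vik); (RF, Omar, 6, Omar); (RF, Omar, 6, Vik)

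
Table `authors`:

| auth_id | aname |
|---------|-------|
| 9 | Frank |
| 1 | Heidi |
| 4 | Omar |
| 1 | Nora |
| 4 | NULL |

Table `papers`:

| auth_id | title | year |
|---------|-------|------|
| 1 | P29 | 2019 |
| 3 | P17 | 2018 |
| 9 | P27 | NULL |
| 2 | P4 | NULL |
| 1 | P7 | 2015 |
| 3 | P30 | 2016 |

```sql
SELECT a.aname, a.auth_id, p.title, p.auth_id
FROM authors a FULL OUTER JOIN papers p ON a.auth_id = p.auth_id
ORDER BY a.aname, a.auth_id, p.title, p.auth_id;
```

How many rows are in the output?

10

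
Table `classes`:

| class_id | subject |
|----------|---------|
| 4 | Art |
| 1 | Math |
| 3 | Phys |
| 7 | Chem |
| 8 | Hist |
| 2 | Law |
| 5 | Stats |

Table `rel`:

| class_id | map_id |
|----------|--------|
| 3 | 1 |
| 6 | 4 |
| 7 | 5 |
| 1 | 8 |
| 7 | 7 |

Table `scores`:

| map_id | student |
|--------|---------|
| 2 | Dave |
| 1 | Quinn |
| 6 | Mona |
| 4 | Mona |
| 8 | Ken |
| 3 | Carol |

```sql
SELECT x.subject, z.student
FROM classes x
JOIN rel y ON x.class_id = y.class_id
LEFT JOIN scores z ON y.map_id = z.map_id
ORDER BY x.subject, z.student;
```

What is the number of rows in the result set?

Step 1 — x INNER JOIN y on class_id → 4 row(s).
Then LEFT JOIN `scores z` on map_id: each of those 4 rows is kept; rows whose y.map_id has no match in z get NULL for z's columns.
Result: 4 row(s).

4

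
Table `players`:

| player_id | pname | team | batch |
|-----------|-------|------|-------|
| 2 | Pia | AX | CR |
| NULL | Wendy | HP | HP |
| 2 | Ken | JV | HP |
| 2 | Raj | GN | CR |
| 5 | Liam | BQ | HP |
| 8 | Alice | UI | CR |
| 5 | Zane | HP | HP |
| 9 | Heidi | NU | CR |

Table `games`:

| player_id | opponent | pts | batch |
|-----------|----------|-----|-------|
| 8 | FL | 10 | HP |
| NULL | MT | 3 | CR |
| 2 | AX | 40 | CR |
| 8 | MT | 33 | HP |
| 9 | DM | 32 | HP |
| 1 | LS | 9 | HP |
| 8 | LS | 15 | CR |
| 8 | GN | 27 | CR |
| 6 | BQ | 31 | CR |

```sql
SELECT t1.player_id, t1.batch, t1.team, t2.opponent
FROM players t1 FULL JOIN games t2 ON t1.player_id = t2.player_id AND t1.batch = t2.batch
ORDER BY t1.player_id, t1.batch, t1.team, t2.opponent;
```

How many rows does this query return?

FULL OUTER JOIN keeps every row from both sides; unmatched rows get NULL for the other side's columns.
Matching on t1.player_id = t2.player_id AND t1.batch = t2.batch. A NULL in a compared column never satisfies the condition.
- player_id=2, batch=CR: 1 matching t2 row(s), so 1 row(s) emitted.
- player_id=NULL, batch=HP: no t2 row matches, row kept with t2 columns NULL.
- player_id=2, batch=HP: no t2 row matches, row kept with t2 columns NULL.
- player_id=2, batch=CR: 1 matching t2 row(s), so 1 row(s) emitted.
- player_id=5, batch=HP: no t2 row matches, row kept with t2 columns NULL.
- player_id=8, batch=CR: 2 matching t2 row(s), so 2 row(s) emitted.
- player_id=5, batch=HP: no t2 row matches, row kept with t2 columns NULL.
- player_id=9, batch=CR: no t2 row matches, row kept with t2 columns NULL.
- plus 6 unmatched t2 row(s), each kept with NULL t1 columns.
Total: 4 matched + 11 padded = 15 rows.

15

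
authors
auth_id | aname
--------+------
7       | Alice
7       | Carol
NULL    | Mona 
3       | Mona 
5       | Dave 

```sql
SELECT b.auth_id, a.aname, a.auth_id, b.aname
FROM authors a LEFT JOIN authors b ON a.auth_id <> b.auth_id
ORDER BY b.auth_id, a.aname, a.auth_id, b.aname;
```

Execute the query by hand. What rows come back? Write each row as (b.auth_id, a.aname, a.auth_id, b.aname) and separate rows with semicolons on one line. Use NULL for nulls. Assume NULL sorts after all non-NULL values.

(3, Alice, 7, Mona); (3, Carol, 7, Mona); (3, Dave, 5, Mona); (5, Alice, 7, Dave); (5, Carol, 7, Dave); (5, Mona, 3, Dave); (7, Dave, 5, Alice); (7, Dave, 5, Carol); (7, Mona, 3, Alice); (7, Mona, 3, Carol); (NULL, Mona, NULL, NULL)

LEFT JOIN keeps every row from `authors a`; unmatched rows get NULL for `authors b`'s columns.
Matching on a.auth_id <> b.auth_id. A NULL in a compared column never satisfies the condition.
- a row (auth_id=7): matches 2 b row(s) → 2 output row(s).
- a row (auth_id=7): matches 2 b row(s) → 2 output row(s).
- a row (auth_id=NULL): no match → kept, b columns NULL.
- a row (auth_id=3): matches 3 b row(s) → 3 output row(s).
- a row (auth_id=5): matches 3 b row(s) → 3 output row(s).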